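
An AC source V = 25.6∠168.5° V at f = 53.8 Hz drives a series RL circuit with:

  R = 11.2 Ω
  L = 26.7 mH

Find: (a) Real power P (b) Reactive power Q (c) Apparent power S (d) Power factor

Step 1 — Angular frequency: ω = 2π·f = 2π·53.8 = 338 rad/s.
Step 2 — Component impedances:
  R: Z = R = 11.2 Ω
  L: Z = jωL = j·338·0.0267 = 0 + j9.026 Ω
Step 3 — Series combination: Z_total = R + L = 11.2 + j9.026 Ω = 14.38∠38.9° Ω.
Step 4 — Source phasor: V = 25.6∠168.5° V = -25.09 + j5.104 V.
Step 5 — Current: I = V / Z = -1.135 + j1.371 A = 1.78∠129.6° A.
Step 6 — Complex power: S = V·I* = 35.48 + j28.59 VA.
Step 7 — Real power: P = Re(S) = 35.48 W.
Step 8 — Reactive power: Q = Im(S) = 28.59 VAR.
Step 9 — Apparent power: |S| = 45.56 VA.
Step 10 — Power factor: PF = P/|S| = 0.7786 (lagging).

(a) P = 35.48 W  (b) Q = 28.59 VAR  (c) S = 45.56 VA  (d) PF = 0.7786 (lagging)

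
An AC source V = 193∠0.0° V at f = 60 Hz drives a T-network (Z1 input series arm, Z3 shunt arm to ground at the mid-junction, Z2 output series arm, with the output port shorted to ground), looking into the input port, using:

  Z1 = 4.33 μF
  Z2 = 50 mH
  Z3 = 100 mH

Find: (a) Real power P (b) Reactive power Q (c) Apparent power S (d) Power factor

Step 1 — Angular frequency: ω = 2π·f = 2π·60 = 377 rad/s.
Step 2 — Component impedances:
  Z1: Z = 1/(jωC) = -j/(ω·C) = 0 - j612.6 Ω
  Z2: Z = jωL = j·377·0.05 = 0 + j18.85 Ω
  Z3: Z = jωL = j·377·0.1 = 0 + j37.7 Ω
Step 3 — With the output port shorted to ground, the output series arm Z2 runs from the junction to ground; the shunt arm Z3 also runs from the junction to ground. They appear in parallel: Z3 || Z2 = 0 + j12.57 Ω.
Step 4 — Series with input arm Z1: Z_in = Z1 + (Z3 || Z2) = 0 - j600 Ω = 600∠-90.0° Ω.
Step 5 — Source phasor: V = 193∠0.0° V = 193 V.
Step 6 — Current: I = V / Z = 0 + j0.3216 A = 0.3216∠90.0° A.
Step 7 — Complex power: S = V·I* = 0 - j62.08 VA.
Step 8 — Real power: P = Re(S) = 0 W.
Step 9 — Reactive power: Q = Im(S) = -62.08 VAR.
Step 10 — Apparent power: |S| = 62.08 VA.
Step 11 — Power factor: PF = P/|S| = 0 (leading).

(a) P = 0 W  (b) Q = -62.08 VAR  (c) S = 62.08 VA  (d) PF = 0 (leading)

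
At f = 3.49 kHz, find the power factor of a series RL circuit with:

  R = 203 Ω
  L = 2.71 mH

Step 1 — Angular frequency: ω = 2π·f = 2π·3490 = 2.193e+04 rad/s.
Step 2 — Component impedances:
  R: Z = R = 203 Ω
  L: Z = jωL = j·2.193e+04·0.00271 = 0 + j59.43 Ω
Step 3 — Series combination: Z_total = R + L = 203 + j59.43 Ω = 211.5∠16.3° Ω.
Step 4 — Power factor: PF = cos(φ) = Re(Z)/|Z| = 203/211.52 = 0.9597.
Step 5 — Type: Im(Z) = 59.43 ⇒ lagging (phase φ = 16.3°).

PF = 0.9597 (lagging, φ = 16.3°)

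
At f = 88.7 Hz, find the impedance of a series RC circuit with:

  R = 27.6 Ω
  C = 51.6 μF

Step 1 — Angular frequency: ω = 2π·f = 2π·88.7 = 557.3 rad/s.
Step 2 — Component impedances:
  R: Z = R = 27.6 Ω
  C: Z = 1/(jωC) = -j/(ω·C) = 0 - j34.77 Ω
Step 3 — Series combination: Z_total = R + C = 27.6 - j34.77 Ω = 44.4∠-51.6° Ω.

Z = 27.6 - j34.77 Ω = 44.4∠-51.6° Ω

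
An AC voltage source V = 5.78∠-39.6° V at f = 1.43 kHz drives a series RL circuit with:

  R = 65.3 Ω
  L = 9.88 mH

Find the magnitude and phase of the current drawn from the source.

Step 1 — Angular frequency: ω = 2π·f = 2π·1430 = 8985 rad/s.
Step 2 — Component impedances:
  R: Z = R = 65.3 Ω
  L: Z = jωL = j·8985·0.00988 = 0 + j88.77 Ω
Step 3 — Series combination: Z_total = R + L = 65.3 + j88.77 Ω = 110.2∠53.7° Ω.
Step 4 — Source phasor: V = 5.78∠-39.6° V = 4.454 - j3.684 V.
Step 5 — Ohm's law: I = V / Z_total = (4.454 - j3.684) / (65.3 + j88.77) = -0.002984 - j0.05236 A.
Step 6 — Convert to polar: |I| = 0.05245 A, ∠I = -93.3°.

I = 0.05245∠-93.3° A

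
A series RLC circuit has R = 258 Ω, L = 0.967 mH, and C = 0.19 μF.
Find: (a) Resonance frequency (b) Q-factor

Step 1 — Resonance condition Im(Z)=0 gives ω₀ = 1/√(LC).
Step 2 — ω₀ = 1/√(0.000967·1.9e-07) = 7.378e+04 rad/s.
Step 3 — f₀ = ω₀/(2π) = 1.174e+04 Hz.
Step 4 — Series Q: Q = ω₀L/R = 7.378e+04·0.000967/258 = 0.2765.

(a) f₀ = 1.174e+04 Hz  (b) Q = 0.2765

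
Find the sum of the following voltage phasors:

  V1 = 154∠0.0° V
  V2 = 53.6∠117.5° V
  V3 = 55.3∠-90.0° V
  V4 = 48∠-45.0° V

Step 1 — Convert each phasor to rectangular form:
  V1 = 154·(cos(0.0°) + j·sin(0.0°)) = 154 V
  V2 = 53.6·(cos(117.5°) + j·sin(117.5°)) = -24.75 + j47.54 V
  V3 = 55.3·(cos(-90.0°) + j·sin(-90.0°)) = 0 - j55.3 V
  V4 = 48·(cos(-45.0°) + j·sin(-45.0°)) = 33.94 - j33.94 V
Step 2 — Sum components: V_total = 163.2 - j41.7 V.
Step 3 — Convert to polar: |V_total| = 168.4 V, ∠V_total = -14.3°.

V_total = 168.4∠-14.3° V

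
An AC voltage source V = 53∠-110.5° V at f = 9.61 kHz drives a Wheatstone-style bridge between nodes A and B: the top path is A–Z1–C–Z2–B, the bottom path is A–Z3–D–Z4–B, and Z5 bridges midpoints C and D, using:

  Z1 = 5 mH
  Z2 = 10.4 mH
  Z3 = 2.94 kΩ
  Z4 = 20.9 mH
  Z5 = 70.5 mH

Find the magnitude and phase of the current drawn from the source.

Step 1 — Angular frequency: ω = 2π·f = 2π·9610 = 6.038e+04 rad/s.
Step 2 — Component impedances:
  Z1: Z = jωL = j·6.038e+04·0.005 = 0 + j301.9 Ω
  Z2: Z = jωL = j·6.038e+04·0.0104 = 0 + j628 Ω
  Z3: Z = R = 2940 Ω
  Z4: Z = jωL = j·6.038e+04·0.0209 = 0 + j1262 Ω
  Z5: Z = jωL = j·6.038e+04·0.0705 = 0 + j4257 Ω
Step 3 — Bridge requires nodal analysis (the Z5 bridge couples midpoints C and D, so the two paths cannot be reduced to a simple series/parallel combination). Setting node B to ground and injecting 1 A at node A, the 3-node admittance system at A, C, D solves to V_A = Z_AB = 142 + j787.9 Ω = 800.6∠79.8° Ω.
Step 4 — Source phasor: V = 53∠-110.5° V = -18.56 - j49.64 V.
Step 5 — Ohm's law: I = V / Z_total = (-18.56 - j49.64) / (142 + j787.9) = -0.06514 + j0.01182 A.
Step 6 — Convert to polar: |I| = 0.0662 A, ∠I = 169.7°.

I = 0.0662∠169.7° A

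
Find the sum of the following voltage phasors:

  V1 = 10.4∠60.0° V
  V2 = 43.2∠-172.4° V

Step 1 — Convert each phasor to rectangular form:
  V1 = 10.4·(cos(60.0°) + j·sin(60.0°)) = 5.2 + j9.007 V
  V2 = 43.2·(cos(-172.4°) + j·sin(-172.4°)) = -42.82 - j5.713 V
Step 2 — Sum components: V_total = -37.62 + j3.293 V.
Step 3 — Convert to polar: |V_total| = 37.76 V, ∠V_total = 175.0°.

V_total = 37.76∠175.0° V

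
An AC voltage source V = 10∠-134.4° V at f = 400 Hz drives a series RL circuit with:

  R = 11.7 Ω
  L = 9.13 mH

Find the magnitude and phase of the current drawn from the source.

Step 1 — Angular frequency: ω = 2π·f = 2π·400 = 2513 rad/s.
Step 2 — Component impedances:
  R: Z = R = 11.7 Ω
  L: Z = jωL = j·2513·0.00913 = 0 + j22.95 Ω
Step 3 — Series combination: Z_total = R + L = 11.7 + j22.95 Ω = 25.76∠63.0° Ω.
Step 4 — Source phasor: V = 10∠-134.4° V = -6.997 - j7.145 V.
Step 5 — Ohm's law: I = V / Z_total = (-6.997 - j7.145) / (11.7 + j22.95) = -0.3705 + j0.116 A.
Step 6 — Convert to polar: |I| = 0.3882 A, ∠I = 162.6°.

I = 0.3882∠162.6° A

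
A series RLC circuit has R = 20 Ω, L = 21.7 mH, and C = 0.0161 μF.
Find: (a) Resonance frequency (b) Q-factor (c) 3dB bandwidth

Step 1 — Resonance: ω₀ = 1/√(LC) = 1/√(0.0217·1.61e-08) = 5.35e+04 rad/s.
Step 2 — f₀ = ω₀/(2π) = 8515 Hz.
Step 3 — Series Q: Q = ω₀L/R = 5.35e+04·0.0217/20 = 58.05.
Step 4 — Bandwidth: Δω = ω₀/Q = 921.7 rad/s; BW = Δω/(2π) = 146.7 Hz.

(a) f₀ = 8515 Hz  (b) Q = 58.05  (c) BW = 146.7 Hz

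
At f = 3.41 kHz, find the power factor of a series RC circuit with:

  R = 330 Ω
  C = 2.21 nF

Step 1 — Angular frequency: ω = 2π·f = 2π·3410 = 2.143e+04 rad/s.
Step 2 — Component impedances:
  R: Z = R = 330 Ω
  C: Z = 1/(jωC) = -j/(ω·C) = 0 - j2.112e+04 Ω
Step 3 — Series combination: Z_total = R + C = 330 - j2.112e+04 Ω = 2.112e+04∠-89.1° Ω.
Step 4 — Power factor: PF = cos(φ) = Re(Z)/|Z| = 330/2.112e+04 = 0.01562.
Step 5 — Type: Im(Z) = -2.112e+04 ⇒ leading (phase φ = -89.1°).

PF = 0.01562 (leading, φ = -89.1°)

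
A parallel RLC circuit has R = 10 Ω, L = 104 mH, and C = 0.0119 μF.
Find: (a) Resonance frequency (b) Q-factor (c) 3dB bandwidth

Step 1 — Resonance: ω₀ = 1/√(LC) = 1/√(0.104·1.19e-08) = 2.843e+04 rad/s.
Step 2 — f₀ = ω₀/(2π) = 4524 Hz.
Step 3 — Parallel Q: Q = R/(ω₀L) = 10/(2.843e+04·0.104) = 0.003383.
Step 4 — Bandwidth: Δω = ω₀/Q = 8.403e+06 rad/s; BW = Δω/(2π) = 1.337e+06 Hz.

(a) f₀ = 4524 Hz  (b) Q = 0.003383  (c) BW = 1.337e+06 Hz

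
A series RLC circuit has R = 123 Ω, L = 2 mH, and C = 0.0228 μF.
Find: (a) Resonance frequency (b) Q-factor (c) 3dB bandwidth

Step 1 — Resonance: ω₀ = 1/√(LC) = 1/√(0.002·2.28e-08) = 1.481e+05 rad/s.
Step 2 — f₀ = ω₀/(2π) = 2.357e+04 Hz.
Step 3 — Series Q: Q = ω₀L/R = 1.481e+05·0.002/123 = 2.408.
Step 4 — Bandwidth: Δω = ω₀/Q = 6.15e+04 rad/s; BW = Δω/(2π) = 9788 Hz.

(a) f₀ = 2.357e+04 Hz  (b) Q = 2.408  (c) BW = 9788 Hz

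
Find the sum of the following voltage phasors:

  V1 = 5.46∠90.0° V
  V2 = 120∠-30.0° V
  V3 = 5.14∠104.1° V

Step 1 — Convert each phasor to rectangular form:
  V1 = 5.46·(cos(90.0°) + j·sin(90.0°)) = 0 + j5.46 V
  V2 = 120·(cos(-30.0°) + j·sin(-30.0°)) = 103.9 - j60 V
  V3 = 5.14·(cos(104.1°) + j·sin(104.1°)) = -1.252 + j4.985 V
Step 2 — Sum components: V_total = 102.7 - j49.55 V.
Step 3 — Convert to polar: |V_total| = 114 V, ∠V_total = -25.8°.

V_total = 114∠-25.8° V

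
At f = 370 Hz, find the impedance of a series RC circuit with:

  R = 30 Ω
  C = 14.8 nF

Step 1 — Angular frequency: ω = 2π·f = 2π·370 = 2325 rad/s.
Step 2 — Component impedances:
  R: Z = R = 30 Ω
  C: Z = 1/(jωC) = -j/(ω·C) = 0 - j2.906e+04 Ω
Step 3 — Series combination: Z_total = R + C = 30 - j2.906e+04 Ω = 2.906e+04∠-89.9° Ω.

Z = 30 - j2.906e+04 Ω = 2.906e+04∠-89.9° Ω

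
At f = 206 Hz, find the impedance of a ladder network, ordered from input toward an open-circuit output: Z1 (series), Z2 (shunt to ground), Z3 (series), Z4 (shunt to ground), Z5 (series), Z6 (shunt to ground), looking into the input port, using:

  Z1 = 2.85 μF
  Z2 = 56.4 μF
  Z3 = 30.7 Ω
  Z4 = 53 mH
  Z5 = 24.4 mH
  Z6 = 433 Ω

Step 1 — Angular frequency: ω = 2π·f = 2π·206 = 1294 rad/s.
Step 2 — Component impedances:
  Z1: Z = 1/(jωC) = -j/(ω·C) = 0 - j271.1 Ω
  Z2: Z = 1/(jωC) = -j/(ω·C) = 0 - j13.7 Ω
  Z3: Z = R = 30.7 Ω
  Z4: Z = jωL = j·1294·0.053 = 0 + j68.6 Ω
  Z5: Z = jωL = j·1294·0.0244 = 0 + j31.58 Ω
  Z6: Z = R = 433 Ω
Step 3 — Ladder network (open output): work backward from the far end, alternating series and parallel combinations. Z_in = 1.733 - j287 Ω = 287∠-89.7° Ω.

Z = 1.733 - j287 Ω = 287∠-89.7° Ω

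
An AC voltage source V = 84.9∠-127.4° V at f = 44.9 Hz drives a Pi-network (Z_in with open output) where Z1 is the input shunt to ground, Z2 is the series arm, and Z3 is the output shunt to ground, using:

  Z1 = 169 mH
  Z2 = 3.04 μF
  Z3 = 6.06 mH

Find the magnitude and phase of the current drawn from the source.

Step 1 — Angular frequency: ω = 2π·f = 2π·44.9 = 282.1 rad/s.
Step 2 — Component impedances:
  Z1: Z = jωL = j·282.1·0.169 = 0 + j47.68 Ω
  Z2: Z = 1/(jωC) = -j/(ω·C) = 0 - j1166 Ω
  Z3: Z = jωL = j·282.1·0.00606 = 0 + j1.71 Ω
Step 3 — With open output, the series arm Z2 and the output shunt Z3 appear in series to ground: Z2 + Z3 = 0 - j1164 Ω.
Step 4 — Parallel with input shunt Z1: Z_in = Z1 || (Z2 + Z3) = 0 + j49.71 Ω = 49.71∠90.0° Ω.
Step 5 — Source phasor: V = 84.9∠-127.4° V = -51.57 - j67.45 V.
Step 6 — Ohm's law: I = V / Z_total = (-51.57 - j67.45) / (0 + j49.71) = -1.357 + j1.037 A.
Step 7 — Convert to polar: |I| = 1.708 A, ∠I = 142.6°.

I = 1.708∠142.6° A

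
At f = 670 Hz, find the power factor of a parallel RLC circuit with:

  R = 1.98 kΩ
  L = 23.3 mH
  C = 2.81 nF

Step 1 — Angular frequency: ω = 2π·f = 2π·670 = 4210 rad/s.
Step 2 — Component impedances:
  R: Z = R = 1980 Ω
  L: Z = jωL = j·4210·0.0233 = 0 + j98.09 Ω
  C: Z = 1/(jωC) = -j/(ω·C) = 0 - j8.454e+04 Ω
Step 3 — Parallel combination: 1/Z_total = 1/R + 1/L + 1/C; Z_total = 4.858 + j97.96 Ω = 98.08∠87.2° Ω.
Step 4 — Power factor: PF = cos(φ) = Re(Z)/|Z| = 4.8584/98.08 = 0.04954.
Step 5 — Type: Im(Z) = 97.96 ⇒ lagging (phase φ = 87.2°).

PF = 0.04954 (lagging, φ = 87.2°)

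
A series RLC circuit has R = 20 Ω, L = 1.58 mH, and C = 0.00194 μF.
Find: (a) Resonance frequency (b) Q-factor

Step 1 — Resonance condition Im(Z)=0 gives ω₀ = 1/√(LC).
Step 2 — ω₀ = 1/√(0.00158·1.94e-09) = 5.712e+05 rad/s.
Step 3 — f₀ = ω₀/(2π) = 9.091e+04 Hz.
Step 4 — Series Q: Q = ω₀L/R = 5.712e+05·0.00158/20 = 45.12.

(a) f₀ = 9.091e+04 Hz  (b) Q = 45.12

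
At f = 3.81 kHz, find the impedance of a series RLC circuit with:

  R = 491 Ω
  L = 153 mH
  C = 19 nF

Step 1 — Angular frequency: ω = 2π·f = 2π·3810 = 2.394e+04 rad/s.
Step 2 — Component impedances:
  R: Z = R = 491 Ω
  L: Z = jωL = j·2.394e+04·0.153 = 0 + j3663 Ω
  C: Z = 1/(jωC) = -j/(ω·C) = 0 - j2199 Ω
Step 3 — Series combination: Z_total = R + L + C = 491 + j1464 Ω = 1544∠71.5° Ω.

Z = 491 + j1464 Ω = 1544∠71.5° Ω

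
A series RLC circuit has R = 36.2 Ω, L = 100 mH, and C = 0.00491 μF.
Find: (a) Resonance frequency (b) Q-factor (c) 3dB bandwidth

Step 1 — Resonance: ω₀ = 1/√(LC) = 1/√(0.1·4.91e-09) = 4.513e+04 rad/s.
Step 2 — f₀ = ω₀/(2π) = 7183 Hz.
Step 3 — Series Q: Q = ω₀L/R = 4.513e+04·0.1/36.2 = 124.7.
Step 4 — Bandwidth: Δω = ω₀/Q = 362 rad/s; BW = Δω/(2π) = 57.61 Hz.

(a) f₀ = 7183 Hz  (b) Q = 124.7  (c) BW = 57.61 Hz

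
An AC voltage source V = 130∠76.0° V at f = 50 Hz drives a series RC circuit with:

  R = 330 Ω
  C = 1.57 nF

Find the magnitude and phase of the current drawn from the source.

Step 1 — Angular frequency: ω = 2π·f = 2π·50 = 314.2 rad/s.
Step 2 — Component impedances:
  R: Z = R = 330 Ω
  C: Z = 1/(jωC) = -j/(ω·C) = 0 - j2.027e+06 Ω
Step 3 — Series combination: Z_total = R + C = 330 - j2.027e+06 Ω = 2.027e+06∠-90.0° Ω.
Step 4 — Source phasor: V = 130∠76.0° V = 31.45 + j126.1 V.
Step 5 — Ohm's law: I = V / Z_total = (31.45 + j126.1) / (330 - j2.027e+06) = -6.221e-05 + j1.552e-05 A.
Step 6 — Convert to polar: |I| = 6.412e-05 A, ∠I = 166.0°.

I = 6.412e-05∠166.0° A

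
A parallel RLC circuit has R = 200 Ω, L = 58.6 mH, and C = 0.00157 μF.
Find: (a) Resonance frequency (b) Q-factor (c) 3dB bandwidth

Step 1 — Resonance: ω₀ = 1/√(LC) = 1/√(0.0586·1.57e-09) = 1.043e+05 rad/s.
Step 2 — f₀ = ω₀/(2π) = 1.659e+04 Hz.
Step 3 — Parallel Q: Q = R/(ω₀L) = 200/(1.043e+05·0.0586) = 0.03274.
Step 4 — Bandwidth: Δω = ω₀/Q = 3.185e+06 rad/s; BW = Δω/(2π) = 5.069e+05 Hz.

(a) f₀ = 1.659e+04 Hz  (b) Q = 0.03274  (c) BW = 5.069e+05 Hz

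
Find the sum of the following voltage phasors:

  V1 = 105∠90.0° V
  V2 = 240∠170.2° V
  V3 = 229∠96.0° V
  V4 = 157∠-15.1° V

Step 1 — Convert each phasor to rectangular form:
  V1 = 105·(cos(90.0°) + j·sin(90.0°)) = 0 + j105 V
  V2 = 240·(cos(170.2°) + j·sin(170.2°)) = -236.5 + j40.85 V
  V3 = 229·(cos(96.0°) + j·sin(96.0°)) = -23.94 + j227.7 V
  V4 = 157·(cos(-15.1°) + j·sin(-15.1°)) = 151.6 - j40.9 V
Step 2 — Sum components: V_total = -108.9 + j332.7 V.
Step 3 — Convert to polar: |V_total| = 350.1 V, ∠V_total = 108.1°.

V_total = 350.1∠108.1° V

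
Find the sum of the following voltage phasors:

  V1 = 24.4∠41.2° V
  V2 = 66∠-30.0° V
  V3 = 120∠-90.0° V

Step 1 — Convert each phasor to rectangular form:
  V1 = 24.4·(cos(41.2°) + j·sin(41.2°)) = 18.36 + j16.07 V
  V2 = 66·(cos(-30.0°) + j·sin(-30.0°)) = 57.16 - j33 V
  V3 = 120·(cos(-90.0°) + j·sin(-90.0°)) = 0 - j120 V
Step 2 — Sum components: V_total = 75.52 - j136.9 V.
Step 3 — Convert to polar: |V_total| = 156.4 V, ∠V_total = -61.1°.

V_total = 156.4∠-61.1° V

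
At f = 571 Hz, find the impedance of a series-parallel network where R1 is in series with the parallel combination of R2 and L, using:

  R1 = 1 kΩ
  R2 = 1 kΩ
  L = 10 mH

Step 1 — Angular frequency: ω = 2π·f = 2π·571 = 3588 rad/s.
Step 2 — Component impedances:
  R1: Z = R = 1000 Ω
  R2: Z = R = 1000 Ω
  L: Z = jωL = j·3588·0.01 = 0 + j35.88 Ω
Step 3 — Parallel branch: R2 || L = 1/(1/R2 + 1/L) = 1.286 + j35.83 Ω.
Step 4 — Series with R1: Z_total = R1 + (R2 || L) = 1001 + j35.83 Ω = 1002∠2.0° Ω.

Z = 1001 + j35.83 Ω = 1002∠2.0° Ω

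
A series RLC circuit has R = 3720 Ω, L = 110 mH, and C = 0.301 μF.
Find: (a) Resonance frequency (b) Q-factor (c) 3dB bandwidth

Step 1 — Resonance condition Im(Z)=0 gives ω₀ = 1/√(LC).
Step 2 — ω₀ = 1/√(0.11·3.01e-07) = 5496 rad/s.
Step 3 — f₀ = ω₀/(2π) = 874.7 Hz.
Step 4 — Series Q: Q = ω₀L/R = 5496·0.11/3720 = 0.1625.
Step 5 — 3dB bandwidth: Δω = ω₀/Q = 3.382e+04 rad/s; BW = Δω/(2π) = 5382 Hz.

(a) f₀ = 874.7 Hz  (b) Q = 0.1625  (c) BW = 5382 Hz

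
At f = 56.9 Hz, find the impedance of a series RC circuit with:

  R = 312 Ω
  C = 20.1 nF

Step 1 — Angular frequency: ω = 2π·f = 2π·56.9 = 357.5 rad/s.
Step 2 — Component impedances:
  R: Z = R = 312 Ω
  C: Z = 1/(jωC) = -j/(ω·C) = 0 - j1.392e+05 Ω
Step 3 — Series combination: Z_total = R + C = 312 - j1.392e+05 Ω = 1.392e+05∠-89.9° Ω.

Z = 312 - j1.392e+05 Ω = 1.392e+05∠-89.9° Ω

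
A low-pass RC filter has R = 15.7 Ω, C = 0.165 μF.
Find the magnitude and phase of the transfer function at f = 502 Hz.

Step 1 — Angular frequency: ω = 2π·502 = 3154 rad/s.
Step 2 — Transfer function: H(jω) = 1/(1 + jωRC).
Step 3 — Denominator: 1 + jωRC = 1 + j·3154·15.7·1.65e-07 = 1 + j0.008171.
Step 4 — H = 0.9999 - j0.00817.
Step 5 — Magnitude: |H| = 1 (-0.0 dB); phase: φ = -0.5°.

|H| = 1 (-0.0 dB), φ = -0.5°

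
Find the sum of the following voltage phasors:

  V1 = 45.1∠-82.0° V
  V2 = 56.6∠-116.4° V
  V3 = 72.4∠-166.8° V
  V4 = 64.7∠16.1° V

Step 1 — Convert each phasor to rectangular form:
  V1 = 45.1·(cos(-82.0°) + j·sin(-82.0°)) = 6.277 - j44.66 V
  V2 = 56.6·(cos(-116.4°) + j·sin(-116.4°)) = -25.17 - j50.7 V
  V3 = 72.4·(cos(-166.8°) + j·sin(-166.8°)) = -70.49 - j16.53 V
  V4 = 64.7·(cos(16.1°) + j·sin(16.1°)) = 62.16 + j17.94 V
Step 2 — Sum components: V_total = -27.21 - j93.95 V.
Step 3 — Convert to polar: |V_total| = 97.81 V, ∠V_total = -106.2°.

V_total = 97.81∠-106.2° V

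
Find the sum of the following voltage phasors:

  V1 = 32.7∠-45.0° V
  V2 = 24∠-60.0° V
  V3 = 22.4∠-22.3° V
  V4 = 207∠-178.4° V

Step 1 — Convert each phasor to rectangular form:
  V1 = 32.7·(cos(-45.0°) + j·sin(-45.0°)) = 23.12 - j23.12 V
  V2 = 24·(cos(-60.0°) + j·sin(-60.0°)) = 12 - j20.78 V
  V3 = 22.4·(cos(-22.3°) + j·sin(-22.3°)) = 20.72 - j8.5 V
  V4 = 207·(cos(-178.4°) + j·sin(-178.4°)) = -206.9 - j5.78 V
Step 2 — Sum components: V_total = -151.1 - j58.19 V.
Step 3 — Convert to polar: |V_total| = 161.9 V, ∠V_total = -158.9°.

V_total = 161.9∠-158.9° V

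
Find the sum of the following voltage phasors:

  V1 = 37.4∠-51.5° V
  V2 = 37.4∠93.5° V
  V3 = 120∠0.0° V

Step 1 — Convert each phasor to rectangular form:
  V1 = 37.4·(cos(-51.5°) + j·sin(-51.5°)) = 23.28 - j29.27 V
  V2 = 37.4·(cos(93.5°) + j·sin(93.5°)) = -2.283 + j37.33 V
  V3 = 120·(cos(0.0°) + j·sin(0.0°)) = 120 V
Step 2 — Sum components: V_total = 141 + j8.061 V.
Step 3 — Convert to polar: |V_total| = 141.2 V, ∠V_total = 3.3°.

V_total = 141.2∠3.3° V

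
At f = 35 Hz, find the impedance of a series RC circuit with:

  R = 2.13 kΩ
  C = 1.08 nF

Step 1 — Angular frequency: ω = 2π·f = 2π·35 = 219.9 rad/s.
Step 2 — Component impedances:
  R: Z = R = 2130 Ω
  C: Z = 1/(jωC) = -j/(ω·C) = 0 - j4.21e+06 Ω
Step 3 — Series combination: Z_total = R + C = 2130 - j4.21e+06 Ω = 4.21e+06∠-90.0° Ω.

Z = 2130 - j4.21e+06 Ω = 4.21e+06∠-90.0° Ω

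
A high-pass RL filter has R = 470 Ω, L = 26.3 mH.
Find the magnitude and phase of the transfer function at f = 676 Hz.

Step 1 — Angular frequency: ω = 2π·676 = 4247 rad/s.
Step 2 — Transfer function: H(jω) = jωL/(R + jωL).
Step 3 — Numerator jωL = j·111.7; denominator R + jωL = 470 + j111.7.
Step 4 — H = 0.05347 + j0.225.
Step 5 — Magnitude: |H| = 0.2312 (-12.7 dB); phase: φ = 76.6°.

|H| = 0.2312 (-12.7 dB), φ = 76.6°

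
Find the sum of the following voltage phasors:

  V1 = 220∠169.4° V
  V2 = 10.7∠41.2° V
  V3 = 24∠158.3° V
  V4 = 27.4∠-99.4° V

Step 1 — Convert each phasor to rectangular form:
  V1 = 220·(cos(169.4°) + j·sin(169.4°)) = -216.2 + j40.47 V
  V2 = 10.7·(cos(41.2°) + j·sin(41.2°)) = 8.051 + j7.048 V
  V3 = 24·(cos(158.3°) + j·sin(158.3°)) = -22.3 + j8.874 V
  V4 = 27.4·(cos(-99.4°) + j·sin(-99.4°)) = -4.475 - j27.03 V
Step 2 — Sum components: V_total = -235 + j29.36 V.
Step 3 — Convert to polar: |V_total| = 236.8 V, ∠V_total = 172.9°.

V_total = 236.8∠172.9° V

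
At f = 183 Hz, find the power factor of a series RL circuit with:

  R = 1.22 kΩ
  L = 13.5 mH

Step 1 — Angular frequency: ω = 2π·f = 2π·183 = 1150 rad/s.
Step 2 — Component impedances:
  R: Z = R = 1220 Ω
  L: Z = jωL = j·1150·0.0135 = 0 + j15.52 Ω
Step 3 — Series combination: Z_total = R + L = 1220 + j15.52 Ω = 1220∠0.7° Ω.
Step 4 — Power factor: PF = cos(φ) = Re(Z)/|Z| = 1220/1220.1 = 0.9999.
Step 5 — Type: Im(Z) = 15.52 ⇒ lagging (phase φ = 0.7°).

PF = 0.9999 (lagging, φ = 0.7°)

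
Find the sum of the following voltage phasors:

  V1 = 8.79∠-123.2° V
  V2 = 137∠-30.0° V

Step 1 — Convert each phasor to rectangular form:
  V1 = 8.79·(cos(-123.2°) + j·sin(-123.2°)) = -4.813 - j7.355 V
  V2 = 137·(cos(-30.0°) + j·sin(-30.0°)) = 118.6 - j68.5 V
Step 2 — Sum components: V_total = 113.8 - j75.86 V.
Step 3 — Convert to polar: |V_total| = 136.8 V, ∠V_total = -33.7°.

V_total = 136.8∠-33.7° V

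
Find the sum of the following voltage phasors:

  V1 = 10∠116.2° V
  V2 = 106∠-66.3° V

Step 1 — Convert each phasor to rectangular form:
  V1 = 10·(cos(116.2°) + j·sin(116.2°)) = -4.415 + j8.973 V
  V2 = 106·(cos(-66.3°) + j·sin(-66.3°)) = 42.61 - j97.06 V
Step 2 — Sum components: V_total = 38.19 - j88.09 V.
Step 3 — Convert to polar: |V_total| = 96.01 V, ∠V_total = -66.6°.

V_total = 96.01∠-66.6° V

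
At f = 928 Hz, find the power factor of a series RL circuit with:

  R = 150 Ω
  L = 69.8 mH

Step 1 — Angular frequency: ω = 2π·f = 2π·928 = 5831 rad/s.
Step 2 — Component impedances:
  R: Z = R = 150 Ω
  L: Z = jωL = j·5831·0.0698 = 0 + j407 Ω
Step 3 — Series combination: Z_total = R + L = 150 + j407 Ω = 433.8∠69.8° Ω.
Step 4 — Power factor: PF = cos(φ) = Re(Z)/|Z| = 150/433.8 = 0.3458.
Step 5 — Type: Im(Z) = 407 ⇒ lagging (phase φ = 69.8°).

PF = 0.3458 (lagging, φ = 69.8°)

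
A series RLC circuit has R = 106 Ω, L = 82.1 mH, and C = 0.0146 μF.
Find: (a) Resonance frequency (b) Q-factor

Step 1 — Resonance condition Im(Z)=0 gives ω₀ = 1/√(LC).
Step 2 — ω₀ = 1/√(0.0821·1.46e-08) = 2.888e+04 rad/s.
Step 3 — f₀ = ω₀/(2π) = 4597 Hz.
Step 4 — Series Q: Q = ω₀L/R = 2.888e+04·0.0821/106 = 22.37.

(a) f₀ = 4597 Hz  (b) Q = 22.37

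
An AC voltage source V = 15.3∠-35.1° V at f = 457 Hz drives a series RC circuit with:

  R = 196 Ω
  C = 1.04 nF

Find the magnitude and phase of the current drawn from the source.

Step 1 — Angular frequency: ω = 2π·f = 2π·457 = 2871 rad/s.
Step 2 — Component impedances:
  R: Z = R = 196 Ω
  C: Z = 1/(jωC) = -j/(ω·C) = 0 - j3.349e+05 Ω
Step 3 — Series combination: Z_total = R + C = 196 - j3.349e+05 Ω = 3.349e+05∠-90.0° Ω.
Step 4 — Source phasor: V = 15.3∠-35.1° V = 12.52 - j8.798 V.
Step 5 — Ohm's law: I = V / Z_total = (12.52 - j8.798) / (196 - j3.349e+05) = 2.629e-05 + j3.737e-05 A.
Step 6 — Convert to polar: |I| = 4.569e-05 A, ∠I = 54.9°.

I = 4.569e-05∠54.9° A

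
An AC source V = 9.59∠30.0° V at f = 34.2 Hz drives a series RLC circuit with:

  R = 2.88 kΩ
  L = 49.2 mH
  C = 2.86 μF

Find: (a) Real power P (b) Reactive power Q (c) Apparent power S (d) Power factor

Step 1 — Angular frequency: ω = 2π·f = 2π·34.2 = 214.9 rad/s.
Step 2 — Component impedances:
  R: Z = R = 2880 Ω
  L: Z = jωL = j·214.9·0.0492 = 0 + j10.57 Ω
  C: Z = 1/(jωC) = -j/(ω·C) = 0 - j1627 Ω
Step 3 — Series combination: Z_total = R + L + C = 2880 - j1617 Ω = 3303∠-29.3° Ω.
Step 4 — Source phasor: V = 9.59∠30.0° V = 8.305 + j4.795 V.
Step 5 — Current: I = V / Z = 0.001482 + j0.002497 A = 0.002904∠59.3° A.
Step 6 — Complex power: S = V·I* = 0.02428 - j0.01363 VA.
Step 7 — Real power: P = Re(S) = 0.02428 W.
Step 8 — Reactive power: Q = Im(S) = -0.01363 VAR.
Step 9 — Apparent power: |S| = 0.02785 VA.
Step 10 — Power factor: PF = P/|S| = 0.872 (leading).

(a) P = 0.02428 W  (b) Q = -0.01363 VAR  (c) S = 0.02785 VA  (d) PF = 0.872 (leading)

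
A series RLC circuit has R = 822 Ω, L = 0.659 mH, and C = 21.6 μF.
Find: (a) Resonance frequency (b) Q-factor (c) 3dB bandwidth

Step 1 — Resonance: ω₀ = 1/√(LC) = 1/√(0.000659·2.16e-05) = 8382 rad/s.
Step 2 — f₀ = ω₀/(2π) = 1334 Hz.
Step 3 — Series Q: Q = ω₀L/R = 8382·0.000659/822 = 0.00672.
Step 4 — Bandwidth: Δω = ω₀/Q = 1.247e+06 rad/s; BW = Δω/(2π) = 1.985e+05 Hz.

(a) f₀ = 1334 Hz  (b) Q = 0.00672  (c) BW = 1.985e+05 Hz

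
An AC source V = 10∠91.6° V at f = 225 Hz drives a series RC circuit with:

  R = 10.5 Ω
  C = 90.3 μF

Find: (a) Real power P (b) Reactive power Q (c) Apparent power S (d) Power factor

Step 1 — Angular frequency: ω = 2π·f = 2π·225 = 1414 rad/s.
Step 2 — Component impedances:
  R: Z = R = 10.5 Ω
  C: Z = 1/(jωC) = -j/(ω·C) = 0 - j7.833 Ω
Step 3 — Series combination: Z_total = R + C = 10.5 - j7.833 Ω = 13.1∠-36.7° Ω.
Step 4 — Source phasor: V = 10∠91.6° V = -0.2792 + j9.996 V.
Step 5 — Current: I = V / Z = -0.4734 + j0.5989 A = 0.7634∠128.3° A.
Step 6 — Complex power: S = V·I* = 6.118 - j4.565 VA.
Step 7 — Real power: P = Re(S) = 6.118 W.
Step 8 — Reactive power: Q = Im(S) = -4.565 VAR.
Step 9 — Apparent power: |S| = 7.634 VA.
Step 10 — Power factor: PF = P/|S| = 0.8015 (leading).

(a) P = 6.118 W  (b) Q = -4.565 VAR  (c) S = 7.634 VA  (d) PF = 0.8015 (leading)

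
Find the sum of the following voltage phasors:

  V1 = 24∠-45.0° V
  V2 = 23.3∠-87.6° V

Step 1 — Convert each phasor to rectangular form:
  V1 = 24·(cos(-45.0°) + j·sin(-45.0°)) = 16.97 - j16.97 V
  V2 = 23.3·(cos(-87.6°) + j·sin(-87.6°)) = 0.9757 - j23.28 V
Step 2 — Sum components: V_total = 17.95 - j40.25 V.
Step 3 — Convert to polar: |V_total| = 44.07 V, ∠V_total = -66.0°.

V_total = 44.07∠-66.0° V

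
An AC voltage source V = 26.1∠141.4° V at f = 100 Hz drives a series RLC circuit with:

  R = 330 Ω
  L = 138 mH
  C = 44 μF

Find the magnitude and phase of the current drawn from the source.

Step 1 — Angular frequency: ω = 2π·f = 2π·100 = 628.3 rad/s.
Step 2 — Component impedances:
  R: Z = R = 330 Ω
  L: Z = jωL = j·628.3·0.138 = 0 + j86.71 Ω
  C: Z = 1/(jωC) = -j/(ω·C) = 0 - j36.17 Ω
Step 3 — Series combination: Z_total = R + L + C = 330 + j50.54 Ω = 333.8∠8.7° Ω.
Step 4 — Source phasor: V = 26.1∠141.4° V = -20.4 + j16.28 V.
Step 5 — Ohm's law: I = V / Z_total = (-20.4 + j16.28) / (330 + j50.54) = -0.05301 + j0.05746 A.
Step 6 — Convert to polar: |I| = 0.07818 A, ∠I = 132.7°.

I = 0.07818∠132.7° A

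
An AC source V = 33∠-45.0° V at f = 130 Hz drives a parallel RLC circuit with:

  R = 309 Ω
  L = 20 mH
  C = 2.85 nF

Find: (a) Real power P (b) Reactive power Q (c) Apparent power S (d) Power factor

Step 1 — Angular frequency: ω = 2π·f = 2π·130 = 816.8 rad/s.
Step 2 — Component impedances:
  R: Z = R = 309 Ω
  L: Z = jωL = j·816.8·0.02 = 0 + j16.34 Ω
  C: Z = 1/(jωC) = -j/(ω·C) = 0 - j4.296e+05 Ω
Step 3 — Parallel combination: 1/Z_total = 1/R + 1/L + 1/C; Z_total = 0.8613 + j16.29 Ω = 16.31∠87.0° Ω.
Step 4 — Source phasor: V = 33∠-45.0° V = 23.33 - j23.33 V.
Step 5 — Current: I = V / Z = -1.353 - j1.504 A = 2.023∠-132.0° A.
Step 6 — Complex power: S = V·I* = 3.524 + j66.66 VA.
Step 7 — Real power: P = Re(S) = 3.524 W.
Step 8 — Reactive power: Q = Im(S) = 66.66 VAR.
Step 9 — Apparent power: |S| = 66.75 VA.
Step 10 — Power factor: PF = P/|S| = 0.0528 (lagging).

(a) P = 3.524 W  (b) Q = 66.66 VAR  (c) S = 66.75 VA  (d) PF = 0.0528 (lagging)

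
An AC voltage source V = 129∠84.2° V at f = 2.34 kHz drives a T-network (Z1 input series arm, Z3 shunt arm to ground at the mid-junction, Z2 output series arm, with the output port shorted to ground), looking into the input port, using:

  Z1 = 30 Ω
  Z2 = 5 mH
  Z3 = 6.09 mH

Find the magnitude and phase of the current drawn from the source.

Step 1 — Angular frequency: ω = 2π·f = 2π·2340 = 1.47e+04 rad/s.
Step 2 — Component impedances:
  Z1: Z = R = 30 Ω
  Z2: Z = jωL = j·1.47e+04·0.005 = 0 + j73.51 Ω
  Z3: Z = jωL = j·1.47e+04·0.00609 = 0 + j89.54 Ω
Step 3 — With the output port shorted to ground, the output series arm Z2 runs from the junction to ground; the shunt arm Z3 also runs from the junction to ground. They appear in parallel: Z3 || Z2 = 0 + j40.37 Ω.
Step 4 — Series with input arm Z1: Z_in = Z1 + (Z3 || Z2) = 30 + j40.37 Ω = 50.3∠53.4° Ω.
Step 5 — Source phasor: V = 129∠84.2° V = 13.04 + j128.3 V.
Step 6 — Ohm's law: I = V / Z_total = (13.04 + j128.3) / (30 + j40.37) = 2.203 + j1.314 A.
Step 7 — Convert to polar: |I| = 2.565 A, ∠I = 30.8°.

I = 2.565∠30.8° A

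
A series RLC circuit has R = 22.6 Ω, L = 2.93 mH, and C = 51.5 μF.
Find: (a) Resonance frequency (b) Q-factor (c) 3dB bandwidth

Step 1 — Resonance condition Im(Z)=0 gives ω₀ = 1/√(LC).
Step 2 — ω₀ = 1/√(0.00293·5.15e-05) = 2574 rad/s.
Step 3 — f₀ = ω₀/(2π) = 409.7 Hz.
Step 4 — Series Q: Q = ω₀L/R = 2574·0.00293/22.6 = 0.3338.
Step 5 — 3dB bandwidth: Δω = ω₀/Q = 7713 rad/s; BW = Δω/(2π) = 1228 Hz.

(a) f₀ = 409.7 Hz  (b) Q = 0.3338  (c) BW = 1228 Hz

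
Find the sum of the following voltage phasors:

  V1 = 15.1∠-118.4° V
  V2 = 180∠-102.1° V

Step 1 — Convert each phasor to rectangular form:
  V1 = 15.1·(cos(-118.4°) + j·sin(-118.4°)) = -7.182 - j13.28 V
  V2 = 180·(cos(-102.1°) + j·sin(-102.1°)) = -37.73 - j176 V
Step 2 — Sum components: V_total = -44.91 - j189.3 V.
Step 3 — Convert to polar: |V_total| = 194.5 V, ∠V_total = -103.3°.

V_total = 194.5∠-103.3° V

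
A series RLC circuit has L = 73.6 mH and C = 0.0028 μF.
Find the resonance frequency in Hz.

Step 1 — Resonance condition Im(Z)=0 gives ω₀ = 1/√(LC).
Step 2 — ω₀ = 1/√(0.0736·2.8e-09) = 6.966e+04 rad/s.
Step 3 — f₀ = ω₀/(2π) = 1.109e+04 Hz.

f₀ = 1.109e+04 Hz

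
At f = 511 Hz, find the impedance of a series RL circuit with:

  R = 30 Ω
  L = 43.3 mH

Step 1 — Angular frequency: ω = 2π·f = 2π·511 = 3211 rad/s.
Step 2 — Component impedances:
  R: Z = R = 30 Ω
  L: Z = jωL = j·3211·0.0433 = 0 + j139 Ω
Step 3 — Series combination: Z_total = R + L = 30 + j139 Ω = 142.2∠77.8° Ω.

Z = 30 + j139 Ω = 142.2∠77.8° Ω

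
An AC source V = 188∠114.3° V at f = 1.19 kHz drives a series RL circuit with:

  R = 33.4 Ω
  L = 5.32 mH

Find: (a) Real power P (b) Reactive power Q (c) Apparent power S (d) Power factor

Step 1 — Angular frequency: ω = 2π·f = 2π·1190 = 7477 rad/s.
Step 2 — Component impedances:
  R: Z = R = 33.4 Ω
  L: Z = jωL = j·7477·0.00532 = 0 + j39.78 Ω
Step 3 — Series combination: Z_total = R + L = 33.4 + j39.78 Ω = 51.94∠50.0° Ω.
Step 4 — Source phasor: V = 188∠114.3° V = -77.36 + j171.3 V.
Step 5 — Current: I = V / Z = 1.569 + j3.262 A = 3.62∠64.3° A.
Step 6 — Complex power: S = V·I* = 437.6 + j521.1 VA.
Step 7 — Real power: P = Re(S) = 437.6 W.
Step 8 — Reactive power: Q = Im(S) = 521.1 VAR.
Step 9 — Apparent power: |S| = 680.5 VA.
Step 10 — Power factor: PF = P/|S| = 0.643 (lagging).

(a) P = 437.6 W  (b) Q = 521.1 VAR  (c) S = 680.5 VA  (d) PF = 0.643 (lagging)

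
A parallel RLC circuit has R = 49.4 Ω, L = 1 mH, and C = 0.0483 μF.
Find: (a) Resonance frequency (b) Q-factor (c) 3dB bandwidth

Step 1 — Resonance: ω₀ = 1/√(LC) = 1/√(0.001·4.83e-08) = 1.439e+05 rad/s.
Step 2 — f₀ = ω₀/(2π) = 2.29e+04 Hz.
Step 3 — Parallel Q: Q = R/(ω₀L) = 49.4/(1.439e+05·0.001) = 0.3433.
Step 4 — Bandwidth: Δω = ω₀/Q = 4.191e+05 rad/s; BW = Δω/(2π) = 6.67e+04 Hz.

(a) f₀ = 2.29e+04 Hz  (b) Q = 0.3433  (c) BW = 6.67e+04 Hz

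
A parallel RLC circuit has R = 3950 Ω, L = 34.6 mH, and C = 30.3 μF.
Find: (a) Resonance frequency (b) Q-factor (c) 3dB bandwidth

Step 1 — Resonance: ω₀ = 1/√(LC) = 1/√(0.0346·3.03e-05) = 976.7 rad/s.
Step 2 — f₀ = ω₀/(2π) = 155.4 Hz.
Step 3 — Parallel Q: Q = R/(ω₀L) = 3950/(976.7·0.0346) = 116.9.
Step 4 — Bandwidth: Δω = ω₀/Q = 8.355 rad/s; BW = Δω/(2π) = 1.33 Hz.

(a) f₀ = 155.4 Hz  (b) Q = 116.9  (c) BW = 1.33 Hz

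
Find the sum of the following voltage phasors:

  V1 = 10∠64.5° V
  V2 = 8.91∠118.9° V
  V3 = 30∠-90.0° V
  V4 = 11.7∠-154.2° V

Step 1 — Convert each phasor to rectangular form:
  V1 = 10·(cos(64.5°) + j·sin(64.5°)) = 4.305 + j9.026 V
  V2 = 8.91·(cos(118.9°) + j·sin(118.9°)) = -4.306 + j7.8 V
  V3 = 30·(cos(-90.0°) + j·sin(-90.0°)) = 0 - j30 V
  V4 = 11.7·(cos(-154.2°) + j·sin(-154.2°)) = -10.53 - j5.092 V
Step 2 — Sum components: V_total = -10.53 - j18.27 V.
Step 3 — Convert to polar: |V_total| = 21.09 V, ∠V_total = -120.0°.

V_total = 21.09∠-120.0° V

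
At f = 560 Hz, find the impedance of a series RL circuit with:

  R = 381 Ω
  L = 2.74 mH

Step 1 — Angular frequency: ω = 2π·f = 2π·560 = 3519 rad/s.
Step 2 — Component impedances:
  R: Z = R = 381 Ω
  L: Z = jωL = j·3519·0.00274 = 0 + j9.641 Ω
Step 3 — Series combination: Z_total = R + L = 381 + j9.641 Ω = 381.1∠1.4° Ω.

Z = 381 + j9.641 Ω = 381.1∠1.4° Ω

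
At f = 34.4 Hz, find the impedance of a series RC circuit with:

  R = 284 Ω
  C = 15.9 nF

Step 1 — Angular frequency: ω = 2π·f = 2π·34.4 = 216.1 rad/s.
Step 2 — Component impedances:
  R: Z = R = 284 Ω
  C: Z = 1/(jωC) = -j/(ω·C) = 0 - j2.91e+05 Ω
Step 3 — Series combination: Z_total = R + C = 284 - j2.91e+05 Ω = 2.91e+05∠-89.9° Ω.

Z = 284 - j2.91e+05 Ω = 2.91e+05∠-89.9° Ω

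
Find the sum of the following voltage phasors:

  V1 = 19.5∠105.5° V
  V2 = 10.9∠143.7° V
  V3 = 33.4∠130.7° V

Step 1 — Convert each phasor to rectangular form:
  V1 = 19.5·(cos(105.5°) + j·sin(105.5°)) = -5.211 + j18.79 V
  V2 = 10.9·(cos(143.7°) + j·sin(143.7°)) = -8.785 + j6.453 V
  V3 = 33.4·(cos(130.7°) + j·sin(130.7°)) = -21.78 + j25.32 V
Step 2 — Sum components: V_total = -35.78 + j50.57 V.
Step 3 — Convert to polar: |V_total| = 61.94 V, ∠V_total = 125.3°.

V_total = 61.94∠125.3° V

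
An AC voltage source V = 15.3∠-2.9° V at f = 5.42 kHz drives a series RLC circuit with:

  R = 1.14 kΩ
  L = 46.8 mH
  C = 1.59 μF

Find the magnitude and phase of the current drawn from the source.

Step 1 — Angular frequency: ω = 2π·f = 2π·5420 = 3.405e+04 rad/s.
Step 2 — Component impedances:
  R: Z = R = 1140 Ω
  L: Z = jωL = j·3.405e+04·0.0468 = 0 + j1594 Ω
  C: Z = 1/(jωC) = -j/(ω·C) = 0 - j18.47 Ω
Step 3 — Series combination: Z_total = R + L + C = 1140 + j1575 Ω = 1945∠54.1° Ω.
Step 4 — Source phasor: V = 15.3∠-2.9° V = 15.28 - j0.7741 V.
Step 5 — Ohm's law: I = V / Z_total = (15.28 - j0.7741) / (1140 + j1575) = 0.004284 - j0.006599 A.
Step 6 — Convert to polar: |I| = 0.007868 A, ∠I = -57.0°.

I = 0.007868∠-57.0° A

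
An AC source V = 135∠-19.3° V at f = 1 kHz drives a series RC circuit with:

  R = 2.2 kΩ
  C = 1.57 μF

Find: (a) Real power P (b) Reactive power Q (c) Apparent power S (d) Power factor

Step 1 — Angular frequency: ω = 2π·f = 2π·1000 = 6283 rad/s.
Step 2 — Component impedances:
  R: Z = R = 2200 Ω
  C: Z = 1/(jωC) = -j/(ω·C) = 0 - j101.4 Ω
Step 3 — Series combination: Z_total = R + C = 2200 - j101.4 Ω = 2202∠-2.6° Ω.
Step 4 — Source phasor: V = 135∠-19.3° V = 127.4 - j44.62 V.
Step 5 — Current: I = V / Z = 0.05872 - j0.01758 A = 0.0613∠-16.7° A.
Step 6 — Complex power: S = V·I* = 8.267 - j0.3809 VA.
Step 7 — Real power: P = Re(S) = 8.267 W.
Step 8 — Reactive power: Q = Im(S) = -0.3809 VAR.
Step 9 — Apparent power: |S| = 8.275 VA.
Step 10 — Power factor: PF = P/|S| = 0.9989 (leading).

(a) P = 8.267 W  (b) Q = -0.3809 VAR  (c) S = 8.275 VA  (d) PF = 0.9989 (leading)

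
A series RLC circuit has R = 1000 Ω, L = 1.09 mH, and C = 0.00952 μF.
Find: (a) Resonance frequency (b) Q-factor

Step 1 — Resonance condition Im(Z)=0 gives ω₀ = 1/√(LC).
Step 2 — ω₀ = 1/√(0.00109·9.52e-09) = 3.104e+05 rad/s.
Step 3 — f₀ = ω₀/(2π) = 4.941e+04 Hz.
Step 4 — Series Q: Q = ω₀L/R = 3.104e+05·0.00109/1000 = 0.3384.

(a) f₀ = 4.941e+04 Hz  (b) Q = 0.3384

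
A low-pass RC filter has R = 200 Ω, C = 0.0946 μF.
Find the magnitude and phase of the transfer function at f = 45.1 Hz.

Step 1 — Angular frequency: ω = 2π·45.1 = 283.4 rad/s.
Step 2 — Transfer function: H(jω) = 1/(1 + jωRC).
Step 3 — Denominator: 1 + jωRC = 1 + j·283.4·200·9.46e-08 = 1 + j0.005361.
Step 4 — H = 1 - j0.005361.
Step 5 — Magnitude: |H| = 1 (-0.0 dB); phase: φ = -0.3°.

|H| = 1 (-0.0 dB), φ = -0.3°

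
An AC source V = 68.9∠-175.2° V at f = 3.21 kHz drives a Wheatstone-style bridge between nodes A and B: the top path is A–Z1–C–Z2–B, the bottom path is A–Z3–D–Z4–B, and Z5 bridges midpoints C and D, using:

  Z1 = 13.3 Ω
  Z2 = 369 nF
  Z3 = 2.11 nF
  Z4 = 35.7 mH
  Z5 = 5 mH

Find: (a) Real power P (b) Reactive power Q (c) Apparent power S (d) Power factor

Step 1 — Angular frequency: ω = 2π·f = 2π·3210 = 2.017e+04 rad/s.
Step 2 — Component impedances:
  Z1: Z = R = 13.3 Ω
  Z2: Z = 1/(jωC) = -j/(ω·C) = 0 - j134.4 Ω
  Z3: Z = 1/(jωC) = -j/(ω·C) = 0 - j2.35e+04 Ω
  Z4: Z = jωL = j·2.017e+04·0.0357 = 0 + j720 Ω
  Z5: Z = jωL = j·2.017e+04·0.005 = 0 + j100.8 Ω
Step 3 — Bridge requires nodal analysis (the Z5 bridge couples midpoints C and D, so the two paths cannot be reduced to a simple series/parallel combination). Setting node B to ground and injecting 1 A at node A, the 3-node admittance system at A, C, D solves to V_A = Z_AB = 13.28 - j160.7 Ω = 161.2∠-85.3° Ω.
Step 4 — Source phasor: V = 68.9∠-175.2° V = -68.66 - j5.765 V.
Step 5 — Current: I = V / Z = 0.0005628 - j0.4274 A = 0.4274∠-89.9° A.
Step 6 — Complex power: S = V·I* = 2.426 - j29.35 VA.
Step 7 — Real power: P = Re(S) = 2.426 W.
Step 8 — Reactive power: Q = Im(S) = -29.35 VAR.
Step 9 — Apparent power: |S| = 29.45 VA.
Step 10 — Power factor: PF = P/|S| = 0.08237 (leading).

(a) P = 2.426 W  (b) Q = -29.35 VAR  (c) S = 29.45 VA  (d) PF = 0.08237 (leading)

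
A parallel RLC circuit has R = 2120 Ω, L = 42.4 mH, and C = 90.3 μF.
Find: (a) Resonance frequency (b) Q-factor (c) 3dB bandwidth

Step 1 — Resonance: ω₀ = 1/√(LC) = 1/√(0.0424·9.03e-05) = 511.1 rad/s.
Step 2 — f₀ = ω₀/(2π) = 81.34 Hz.
Step 3 — Parallel Q: Q = R/(ω₀L) = 2120/(511.1·0.0424) = 97.84.
Step 4 — Bandwidth: Δω = ω₀/Q = 5.224 rad/s; BW = Δω/(2π) = 0.8314 Hz.

(a) f₀ = 81.34 Hz  (b) Q = 97.84  (c) BW = 0.8314 Hz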